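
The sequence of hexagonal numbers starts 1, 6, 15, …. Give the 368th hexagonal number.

368·(2·368 − 1) = 368·735 = 270480.

270480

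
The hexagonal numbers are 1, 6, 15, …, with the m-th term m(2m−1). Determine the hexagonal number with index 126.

126·(2·126 − 1) = 126·251 = 31626.

31626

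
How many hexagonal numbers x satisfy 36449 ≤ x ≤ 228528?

203

The n-th hexagonal number is n(2n−1).
Smallest index with value ≥ 36449: n = 136 (giving 36856).
Largest index with value ≤ 228528: n = 338 (giving 228150).
Indices 136 through 338: 203 terms.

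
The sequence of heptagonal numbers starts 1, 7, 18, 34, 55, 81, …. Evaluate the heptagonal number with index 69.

11799

The 69th heptagonal number is n(5n−3)/2 with n = 69.
69·(5·69 − 3)/2 = 69·342/2 = 69·171 = 11799.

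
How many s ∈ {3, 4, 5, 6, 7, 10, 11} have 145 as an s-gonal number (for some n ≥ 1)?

s = 3: P(3, 16) = 136 and P(3, 17) = 153; 145 is not s-gonal.
s = 4: P(4, 12) = 144 and P(4, 13) = 169; 145 is not s-gonal.
s = 5: P(5, 10) = 145. ✓
s = 6: P(6, 8) = 120 and P(6, 9) = 153; 145 is not s-gonal.
s = 7: P(7, 7) = 112 and P(7, 8) = 148; 145 is not s-gonal.
s = 10: P(10, 6) = 126 and P(10, 7) = 175; 145 is not s-gonal.
s = 11: P(11, 6) = 141 and P(11, 7) = 196; 145 is not s-gonal.
Hits: s ∈ {5} → 1.

1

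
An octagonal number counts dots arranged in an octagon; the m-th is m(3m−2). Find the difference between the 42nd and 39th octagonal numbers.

723

42·(3·42 − 2) = 5208 and 39·(3·39 − 2) = 4485.
Difference: 5208 − 4485 = 723.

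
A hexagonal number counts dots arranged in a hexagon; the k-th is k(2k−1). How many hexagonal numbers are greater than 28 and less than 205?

The n-th hexagonal number is n(2n−1).
Smallest index with value > 28: n = 5 (giving 45).
Largest index with value < 205: n = 10 (giving 190).
Indices 5 through 10: 6 terms.

6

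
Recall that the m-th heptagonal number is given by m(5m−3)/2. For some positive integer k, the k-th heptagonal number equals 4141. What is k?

Set n(5n−3)/2 = 4141, giving 5n² − 3n − 8282 = 0.
So n = (3 + 407) / 10 = 410/10 = 41.

41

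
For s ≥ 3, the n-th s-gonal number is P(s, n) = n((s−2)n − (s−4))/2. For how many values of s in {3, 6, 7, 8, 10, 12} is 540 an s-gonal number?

2

s = 3: P(3, 32) = 528 and P(3, 33) = 561; 540 is not s-gonal.
s = 6: P(6, 16) = 496 and P(6, 17) = 561; 540 is not s-gonal.
s = 7: P(7, 15) = 540. ✓
s = 8: P(8, 13) = 481 and P(8, 14) = 560; 540 is not s-gonal.
s = 10: P(10, 12) = 540. ✓
s = 12: P(12, 10) = 460 and P(12, 11) = 561; 540 is not s-gonal.
Hits: s ∈ {7, 10} → 2.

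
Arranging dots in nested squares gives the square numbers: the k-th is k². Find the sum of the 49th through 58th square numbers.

Σ_{i=49}^{58} i² = 66729 − 38024 = 28705.

28705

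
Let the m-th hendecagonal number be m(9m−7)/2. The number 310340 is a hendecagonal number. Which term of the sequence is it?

263

Set n(9n−7)/2 = 310340, giving 9n² − 7n − 620680 = 0.
The discriminant is 49 + 72·310340 = 22344529, and √22344529 = 4727.
So n = (7 + 4727) / 18 = 4734/18 = 263.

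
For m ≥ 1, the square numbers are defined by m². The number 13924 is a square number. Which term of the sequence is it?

118

We need n² = 13924, so n = √13924 = 118.
Check: 118² = 13924. ✓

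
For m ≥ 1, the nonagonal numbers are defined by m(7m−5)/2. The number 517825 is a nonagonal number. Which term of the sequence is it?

Set n(7n−5)/2 = 517825, giving 7n² − 5n − 1035650 = 0.
The discriminant is 25 + 56·517825 = 28998225, and √28998225 = 5385.
So n = (5 + 5385) / 14 = 5390/14 = 385.

385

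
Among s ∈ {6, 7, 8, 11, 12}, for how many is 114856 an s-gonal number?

1

s = 6: P(6, 239) = 114003 and P(6, 240) = 114960; 114856 is not s-gonal.
s = 7: P(7, 214) = 114169 and P(7, 215) = 115240; 114856 is not s-gonal.
s = 8: P(8, 196) = 114856. ✓
s = 11: P(11, 160) = 114640 and P(11, 161) = 116081; 114856 is not s-gonal.
s = 12: P(12, 151) = 113401 and P(12, 152) = 114912; 114856 is not s-gonal.
Hits: s ∈ {8} → 1.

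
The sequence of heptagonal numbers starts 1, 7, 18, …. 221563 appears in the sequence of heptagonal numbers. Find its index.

298

Set n(5n−3)/2 = 221563, giving 5n² − 3n − 443126 = 0.
So n = (3 + 2977) / 10 = 2980/10 = 298.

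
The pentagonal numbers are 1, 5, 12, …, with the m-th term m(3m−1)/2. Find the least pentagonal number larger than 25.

Solve n(3n−1)/2 > 25 for integer n.
The largest n with value ≤ 25 is 4 (since 22 ≤ 25 < 35), so the first above is n = 5, value 35.

35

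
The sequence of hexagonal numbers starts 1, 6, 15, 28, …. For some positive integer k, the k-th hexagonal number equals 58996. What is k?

Set n(2n−1) = 58996, giving 2n² − n − 58996 = 0.
So n = (1 + 687) / 4 = 688/4 = 172.

172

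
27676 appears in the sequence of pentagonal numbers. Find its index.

Set n(3n−1)/2 = 27676, giving 3n² − n − 55352 = 0.
The discriminant is 1 + 24·27676 = 664225, and √664225 = 815.
So n = (1 + 815) / 6 = 816/6 = 136.
Check: 136·(3·136 − 1)/2 = 27676. ✓

136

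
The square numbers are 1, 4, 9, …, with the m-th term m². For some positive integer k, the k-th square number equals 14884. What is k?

122

We need n² = 14884, so n = √14884 = 122.
Check: 122² = 14884. ✓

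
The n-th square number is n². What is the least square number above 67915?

68121

Solve n² > 67915 for integer n.
The largest n with value ≤ 67915 is 260 (since 67600 ≤ 67915 < 68121), so the first above is n = 261, value 68121.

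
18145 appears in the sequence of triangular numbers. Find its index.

Set n(n+1)/2 = 18145, giving n² + n − 36290 = 0.
So n = (-1 + 381) / 2 = 380/2 = 190.

190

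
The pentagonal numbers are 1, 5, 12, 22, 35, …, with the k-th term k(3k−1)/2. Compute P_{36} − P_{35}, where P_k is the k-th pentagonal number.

Consecutive pentagonal numbers differ by 3n − 2: here 3·36 − 2 = 106.

106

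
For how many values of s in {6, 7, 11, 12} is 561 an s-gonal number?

s = 6: P(6, 17) = 561. ✓
s = 7: P(7, 15) = 540 and P(7, 16) = 616; 561 is not s-gonal.
s = 11: P(11, 11) = 506 and P(11, 12) = 606; 561 is not s-gonal.
s = 12: P(12, 11) = 561. ✓
Hits: s ∈ {6, 12} → 2.

2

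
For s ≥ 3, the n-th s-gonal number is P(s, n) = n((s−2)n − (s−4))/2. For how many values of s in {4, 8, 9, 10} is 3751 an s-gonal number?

s = 4: P(4, 61) = 3721 and P(4, 62) = 3844; 3751 is not s-gonal.
s = 8: P(8, 35) = 3605 and P(8, 36) = 3816; 3751 is not s-gonal.
s = 9: P(9, 33) = 3729 and P(9, 34) = 3961; 3751 is not s-gonal.
s = 10: P(10, 31) = 3751. ✓
Hits: s ∈ {10} → 1.

1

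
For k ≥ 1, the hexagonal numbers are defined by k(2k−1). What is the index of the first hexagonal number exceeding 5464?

Solve n(2n−1) > 5464 for integer n.
The largest n with value ≤ 5464 is 52 (since 5356 ≤ 5464 < 5565), so the first above is n = 53, value 5565.

53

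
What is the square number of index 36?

1296

The 36th square number is n² with n = 36.
36² = 1296.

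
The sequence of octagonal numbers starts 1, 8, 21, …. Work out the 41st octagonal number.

4961

The 41st octagonal number is n(3n−2) with n = 41.
41·(3·41 − 2) = 41·121 = 4961.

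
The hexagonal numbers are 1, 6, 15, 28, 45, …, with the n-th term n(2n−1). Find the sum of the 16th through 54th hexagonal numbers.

Σ i(2i−1) = 2Σi² − Σi over i = 16..54.
Σi = 1485 − 120 = 1365 and Σi² = 53955 − 1240 = 52715.
2·52715 − 1·1365 = 104065.

104065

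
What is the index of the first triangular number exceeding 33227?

Solve n(n+1)/2 > 33227 for integer n.
The largest n with value ≤ 33227 is 257 (since 33153 ≤ 33227 < 33411), so the first above is n = 258, value 33411.

258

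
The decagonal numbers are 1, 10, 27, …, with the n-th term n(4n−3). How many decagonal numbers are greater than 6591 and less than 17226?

25

The n-th decagonal number is n(4n−3).
Smallest index with value > 6591: n = 41 (giving 6601).
Largest index with value < 17226: n = 65 (giving 16705).
Indices 41 through 65: 25 terms.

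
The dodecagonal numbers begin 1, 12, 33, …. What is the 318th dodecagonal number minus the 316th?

318·(5·318 − 4) = 504348 and 316·(5·316 − 4) = 498016.
Difference: 504348 − 498016 = 6332.

6332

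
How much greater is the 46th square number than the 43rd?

267

46² = 2116 and 43² = 1849.
Difference: 2116 − 1849 = 267.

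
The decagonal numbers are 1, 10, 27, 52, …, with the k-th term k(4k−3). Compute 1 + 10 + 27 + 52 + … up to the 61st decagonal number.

304451

Σ i(4i−3) = 4Σi² − 3Σi over i = 1..61.
Σi = 1891 and Σi² = 77531.
4·77531 − 3·1891 = 304451.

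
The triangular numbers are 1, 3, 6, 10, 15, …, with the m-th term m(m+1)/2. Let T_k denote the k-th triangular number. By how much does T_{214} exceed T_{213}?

214

Consecutive triangular numbers differ by n: T_{214} − T_{213} = 214.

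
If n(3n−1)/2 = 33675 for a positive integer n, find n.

Set n(3n−1)/2 = 33675, giving 3n² − n − 67350 = 0.
So n = (1 + 899) / 6 = 900/6 = 150.
Check: 150·(3·150 − 1)/2 = 33675. ✓

150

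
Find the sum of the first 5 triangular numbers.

Σ i(i+1)/2 = (Σi² + Σi) / 2 over i = 1..5.
Σi = 15 and Σi² = 55.
(1·55 + 1·15) / 2 = 70/2 = 35.

35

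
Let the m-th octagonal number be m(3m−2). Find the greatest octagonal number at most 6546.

Solve n(3n−2) ≤ 6546 for integer n.
n = 47 gives 6533 ≤ 6546, while n = 48 gives 6816 > 6546; so the answer is 6533.

6533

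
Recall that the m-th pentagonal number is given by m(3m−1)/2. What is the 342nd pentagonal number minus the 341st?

1024

Consecutive pentagonal numbers differ by 3n − 2: here 3·342 − 2 = 1024.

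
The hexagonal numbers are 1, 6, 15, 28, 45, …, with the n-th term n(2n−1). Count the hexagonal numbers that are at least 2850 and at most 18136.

58

The n-th hexagonal number is n(2n−1).
Smallest index with value ≥ 2850: n = 38 (giving 2850).
Largest index with value ≤ 18136: n = 95 (giving 17955).
Indices 38 through 95: 58 terms.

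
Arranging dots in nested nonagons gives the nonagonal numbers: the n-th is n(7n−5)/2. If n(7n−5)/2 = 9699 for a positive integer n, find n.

Set n(7n−5)/2 = 9699, giving 7n² − 5n − 19398 = 0.
So n = (5 + 737) / 14 = 742/14 = 53.

53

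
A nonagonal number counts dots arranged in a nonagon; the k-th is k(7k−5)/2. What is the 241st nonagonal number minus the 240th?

1681

Consecutive nonagonal numbers differ by 7n − 6: here 7·241 − 6 = 1681.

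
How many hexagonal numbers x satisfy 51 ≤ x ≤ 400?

9

The n-th hexagonal number is n(2n−1).
Smallest index with value ≥ 51: n = 6 (giving 66).
Largest index with value ≤ 400: n = 14 (giving 378).
Indices 6 through 14: 9 terms.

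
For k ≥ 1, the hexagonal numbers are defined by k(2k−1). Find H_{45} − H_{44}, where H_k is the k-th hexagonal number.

177

Consecutive hexagonal numbers differ by 4n − 3: here 4·45 − 3 = 177.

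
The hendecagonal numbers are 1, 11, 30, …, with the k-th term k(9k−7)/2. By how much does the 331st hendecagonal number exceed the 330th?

Consecutive hendecagonal numbers differ by 9n − 8: here 9·331 − 8 = 2971.

2971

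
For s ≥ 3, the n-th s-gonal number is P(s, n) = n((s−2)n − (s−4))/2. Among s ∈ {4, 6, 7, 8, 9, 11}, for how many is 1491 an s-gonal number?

1

s = 4: P(4, 38) = 1444 and P(4, 39) = 1521; 1491 is not s-gonal.
s = 6: P(6, 27) = 1431 and P(6, 28) = 1540; 1491 is not s-gonal.
s = 7: P(7, 24) = 1404 and P(7, 25) = 1525; 1491 is not s-gonal.
s = 8: P(8, 22) = 1408 and P(8, 23) = 1541; 1491 is not s-gonal.
s = 9: P(9, 21) = 1491. ✓
s = 11: P(11, 18) = 1395 and P(11, 19) = 1558; 1491 is not s-gonal.
Hits: s ∈ {9} → 1.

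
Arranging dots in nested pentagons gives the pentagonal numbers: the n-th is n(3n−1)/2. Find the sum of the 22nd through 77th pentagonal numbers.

226380

Σ i(3i−1)/2 = (3Σi² − Σi) / 2 over i = 22..77.
Σi = 3003 − 231 = 2772 and Σi² = 155155 − 3311 = 151844.
(3·151844 − 1·2772) / 2 = 452760/2 = 226380.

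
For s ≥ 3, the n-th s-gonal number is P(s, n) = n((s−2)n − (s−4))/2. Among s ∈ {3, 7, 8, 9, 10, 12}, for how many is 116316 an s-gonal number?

s = 3: P(3, 481) = 115921 and P(3, 482) = 116403; 116316 is not s-gonal.
s = 7: P(7, 216) = 116316. ✓
s = 8: P(8, 197) = 116033 and P(8, 198) = 117216; 116316 is not s-gonal.
s = 9: P(9, 182) = 115479 and P(9, 183) = 116754; 116316 is not s-gonal.
s = 10: P(10, 170) = 115090 and P(10, 171) = 116451; 116316 is not s-gonal.
s = 12: P(12, 152) = 114912 and P(12, 153) = 116433; 116316 is not s-gonal.
Hits: s ∈ {7} → 1.

1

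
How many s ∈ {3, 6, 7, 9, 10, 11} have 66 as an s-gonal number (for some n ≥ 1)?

2

s = 3: P(3, 11) = 66. ✓
s = 6: P(6, 6) = 66. ✓
s = 7: P(7, 5) = 55 and P(7, 6) = 81; 66 is not s-gonal.
s = 9: P(9, 4) = 46 and P(9, 5) = 75; 66 is not s-gonal.
s = 10: P(10, 4) = 52 and P(10, 5) = 85; 66 is not s-gonal.
s = 11: P(11, 4) = 58 and P(11, 5) = 95; 66 is not s-gonal.
Hits: s ∈ {3, 6} → 2.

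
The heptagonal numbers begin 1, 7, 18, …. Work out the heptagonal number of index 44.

The 44th heptagonal number is n(5n−3)/2 with n = 44.
44·(5·44 − 3)/2 = 44·217/2 = 4774.

4774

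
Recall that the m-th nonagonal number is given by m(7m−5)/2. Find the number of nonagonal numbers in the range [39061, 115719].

77

The n-th nonagonal number is n(7n−5)/2.
Smallest index with value ≥ 39061: n = 106 (giving 39061).
Largest index with value ≤ 115719: n = 182 (giving 115479).
Indices 106 through 182: 77 terms.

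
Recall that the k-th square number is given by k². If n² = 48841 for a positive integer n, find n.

We need n² = 48841, so n = √48841 = 221.

221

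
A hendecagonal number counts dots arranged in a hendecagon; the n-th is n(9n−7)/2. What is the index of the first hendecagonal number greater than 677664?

Solve n(9n−7)/2 > 677664 for integer n.
The largest n with value ≤ 677664 is 388 (since 676090 ≤ 677664 < 679583), so the first above is n = 389, value 679583.

389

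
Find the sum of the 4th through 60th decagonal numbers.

Σ i(4i−3) = 4Σi² − 3Σi over i = 4..60.
Σi = 1830 − 6 = 1824 and Σi² = 73810 − 14 = 73796.
4·73796 − 3·1824 = 289712.

289712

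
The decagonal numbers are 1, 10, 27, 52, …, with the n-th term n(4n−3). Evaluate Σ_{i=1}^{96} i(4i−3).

Σ i(4i−3) = 4Σi² − 3Σi over i = 1..96.
Σi = 4656 and Σi² = 299536.
4·299536 − 3·4656 = 1184176.

1184176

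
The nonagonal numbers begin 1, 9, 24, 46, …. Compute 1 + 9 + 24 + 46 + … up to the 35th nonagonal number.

50610

Σ i(7i−5)/2 = (7Σi² − 5Σi) / 2 over i = 1..35.
Σi = 630 and Σi² = 14910.
(7·14910 − 5·630) / 2 = 101220/2 = 50610.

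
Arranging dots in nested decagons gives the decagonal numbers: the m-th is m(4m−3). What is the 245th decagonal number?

239365

The 245th decagonal number is n(4n−3) with n = 245.
245·(4·245 − 3) = 245·977 = 239365.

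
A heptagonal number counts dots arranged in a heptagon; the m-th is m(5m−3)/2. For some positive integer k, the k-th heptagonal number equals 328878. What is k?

Set n(5n−3)/2 = 328878, giving 5n² − 3n − 657756 = 0.
The discriminant is 9 + 40·328878 = 13155129, and √13155129 = 3627.
So n = (3 + 3627) / 10 = 3630/10 = 363.

363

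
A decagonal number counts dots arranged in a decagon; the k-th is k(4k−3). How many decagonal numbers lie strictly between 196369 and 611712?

170

The n-th decagonal number is n(4n−3).
Smallest index with value > 196369: n = 222 (giving 196470).
Largest index with value < 611712: n = 391 (giving 610351).
Indices 222 through 391: 170 terms.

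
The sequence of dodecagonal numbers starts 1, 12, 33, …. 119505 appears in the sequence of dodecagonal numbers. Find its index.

155

Set n(5n−4) = 119505, giving 5n² − 4n − 119505 = 0.
So n = (4 + 1546) / 10 = 1550/10 = 155.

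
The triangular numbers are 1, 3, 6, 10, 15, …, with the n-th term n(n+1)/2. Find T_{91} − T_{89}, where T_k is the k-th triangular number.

181

91·92/2 = 4186 and 89·90/2 = 4005.
Difference: 4186 − 4005 = 181.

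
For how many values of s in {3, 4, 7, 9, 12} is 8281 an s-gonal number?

s = 3: P(3, 128) = 8256 and P(3, 129) = 8385; 8281 is not s-gonal.
s = 4: P(4, 91) = 8281. ✓
s = 7: P(7, 57) = 8037 and P(7, 58) = 8323; 8281 is not s-gonal.
s = 9: P(9, 49) = 8281. ✓
s = 12: P(12, 41) = 8241 and P(12, 42) = 8652; 8281 is not s-gonal.
Hits: s ∈ {4, 9} → 2.

2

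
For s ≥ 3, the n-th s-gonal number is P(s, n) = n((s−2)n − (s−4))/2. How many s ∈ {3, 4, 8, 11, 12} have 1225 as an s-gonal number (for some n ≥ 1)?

s = 3: P(3, 49) = 1225. ✓
s = 4: P(4, 35) = 1225. ✓
s = 8: P(8, 20) = 1160 and P(8, 21) = 1281; 1225 is not s-gonal.
s = 11: P(11, 16) = 1096 and P(11, 17) = 1241; 1225 is not s-gonal.
s = 12: P(12, 16) = 1216 and P(12, 17) = 1377; 1225 is not s-gonal.
Hits: s ∈ {3, 4} → 2.

2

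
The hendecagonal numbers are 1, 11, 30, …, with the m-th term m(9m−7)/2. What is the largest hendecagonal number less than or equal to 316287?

Solve n(9n−7)/2 ≤ 316287 for integer n.
n = 265 gives 315085 ≤ 316287, while n = 266 gives 317471 > 316287; so the answer is 315085.

315085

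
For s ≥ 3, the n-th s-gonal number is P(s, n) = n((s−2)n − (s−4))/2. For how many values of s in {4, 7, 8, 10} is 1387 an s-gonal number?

1

s = 4: P(4, 37) = 1369 and P(4, 38) = 1444; 1387 is not s-gonal.
s = 7: P(7, 23) = 1288 and P(7, 24) = 1404; 1387 is not s-gonal.
s = 8: P(8, 21) = 1281 and P(8, 22) = 1408; 1387 is not s-gonal.
s = 10: P(10, 19) = 1387. ✓
Hits: s ∈ {10} → 1.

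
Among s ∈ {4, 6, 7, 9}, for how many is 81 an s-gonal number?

s = 4: P(4, 9) = 81. ✓
s = 6: P(6, 6) = 66 and P(6, 7) = 91; 81 is not s-gonal.
s = 7: P(7, 6) = 81. ✓
s = 9: P(9, 5) = 75 and P(9, 6) = 111; 81 is not s-gonal.
Hits: s ∈ {4, 7} → 2.

2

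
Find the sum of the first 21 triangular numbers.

Σ i(i+1)/2 = (Σi² + Σi) / 2 over i = 1..21.
Σi = 231 and Σi² = 3311.
(1·3311 + 1·231) / 2 = 3542/2 = 1771.

1771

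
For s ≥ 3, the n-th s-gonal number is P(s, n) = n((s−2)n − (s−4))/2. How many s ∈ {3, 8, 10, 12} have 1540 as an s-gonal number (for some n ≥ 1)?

s = 3: P(3, 55) = 1540. ✓
s = 8: P(8, 22) = 1408 and P(8, 23) = 1541; 1540 is not s-gonal.
s = 10: P(10, 20) = 1540. ✓
s = 12: P(12, 17) = 1377 and P(12, 18) = 1548; 1540 is not s-gonal.
Hits: s ∈ {3, 10} → 2.

2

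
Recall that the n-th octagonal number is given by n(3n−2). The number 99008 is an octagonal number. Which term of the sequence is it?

Set n(3n−2) = 99008, giving 3n² − 2n − 99008 = 0.
The discriminant is 4 + 12·99008 = 1188100, and √1188100 = 1090.
So n = (2 + 1090) / 6 = 1092/6 = 182.

182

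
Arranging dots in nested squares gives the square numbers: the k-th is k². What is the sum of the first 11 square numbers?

Σ_{i=1}^{11} i² = 11·12·23/6 = 506.

506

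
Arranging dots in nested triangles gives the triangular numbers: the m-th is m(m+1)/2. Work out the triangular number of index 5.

15

The 5th triangular number is n(n+1)/2 with n = 5.
5·6/2 = 30/2 = 15.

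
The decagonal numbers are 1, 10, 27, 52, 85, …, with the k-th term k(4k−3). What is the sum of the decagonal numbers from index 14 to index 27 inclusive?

23583

Σ i(4i−3) = 4Σi² − 3Σi over i = 14..27.
Σi = 378 − 91 = 287 and Σi² = 6930 − 819 = 6111.
4·6111 − 3·287 = 23583.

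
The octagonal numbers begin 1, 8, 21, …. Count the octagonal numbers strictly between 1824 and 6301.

The n-th octagonal number is n(3n−2).
Smallest index with value > 1824: n = 25 (giving 1825).
Largest index with value < 6301: n = 46 (giving 6256).
Indices 25 through 46: 22 terms.

22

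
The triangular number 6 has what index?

Set n(n+1)/2 = 6, giving n² + n − 12 = 0.
The discriminant is 1 + 8·6 = 49, and √49 = 7.
So n = (-1 + 7) / 2 = 6/2 = 3.

3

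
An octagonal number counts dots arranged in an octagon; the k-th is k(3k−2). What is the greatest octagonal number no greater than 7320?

Solve n(3n−2) ≤ 7320 for integer n.
n = 49 gives 7105 ≤ 7320, while n = 50 gives 7400 > 7320; so the answer is 7105.

7105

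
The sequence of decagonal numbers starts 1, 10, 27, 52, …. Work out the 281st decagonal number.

The 281st decagonal number is n(4n−3) with n = 281.
281·(4·281 − 3) = 281·1121 = 315001.

315001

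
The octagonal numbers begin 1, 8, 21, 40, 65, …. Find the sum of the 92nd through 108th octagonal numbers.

Σ i(3i−2) = 3Σi² − 2Σi over i = 92..108.
Σi = 5886 − 4186 = 1700 and Σi² = 425754 − 255346 = 170408.
3·170408 − 2·1700 = 507824.

507824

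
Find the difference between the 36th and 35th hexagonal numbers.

141

Consecutive hexagonal numbers differ by 4n − 3: here 4·36 − 3 = 141.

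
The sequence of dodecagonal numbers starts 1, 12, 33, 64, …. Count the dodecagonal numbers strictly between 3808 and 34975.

The n-th dodecagonal number is n(5n−4).
Smallest index with value > 3808: n = 29 (giving 4089).
Largest index with value < 34975: n = 84 (giving 34944).
Indices 29 through 84: 56 terms.

56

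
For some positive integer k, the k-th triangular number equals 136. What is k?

Set n(n+1)/2 = 136, giving n² + n − 272 = 0.
The discriminant is 1 + 8·136 = 1089, and √1089 = 33.
So n = (-1 + 33) / 2 = 32/2 = 16.

16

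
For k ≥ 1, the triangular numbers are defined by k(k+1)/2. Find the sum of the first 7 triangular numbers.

84

Σ i(i+1)/2 = (Σi² + Σi) / 2 over i = 1..7.
Σi = 28 and Σi² = 140.
(1·140 + 1·28) / 2 = 168/2 = 84.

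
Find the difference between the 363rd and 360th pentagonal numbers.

363·(3·363 − 1)/2 = 197472 and 360·(3·360 − 1)/2 = 194220.
Difference: 197472 − 194220 = 3252.

3252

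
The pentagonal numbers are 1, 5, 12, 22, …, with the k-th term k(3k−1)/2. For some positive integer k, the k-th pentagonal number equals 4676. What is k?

56

Set n(3n−1)/2 = 4676, giving 3n² − n − 9352 = 0.
The discriminant is 1 + 24·4676 = 112225, and √112225 = 335.
So n = (1 + 335) / 6 = 336/6 = 56.
Check: 56·(3·56 − 1)/2 = 4676. ✓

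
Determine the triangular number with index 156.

156·157/2 = 24492/2 = 12246.

12246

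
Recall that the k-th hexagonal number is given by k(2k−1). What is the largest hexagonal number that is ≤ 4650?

4560

Solve n(2n−1) ≤ 4650 for integer n.
n = 48 gives 4560 ≤ 4650, while n = 49 gives 4753 > 4650; so the answer is 4560.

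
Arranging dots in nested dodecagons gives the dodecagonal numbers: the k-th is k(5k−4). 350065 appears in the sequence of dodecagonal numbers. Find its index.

265

Set n(5n−4) = 350065, giving 5n² − 4n − 350065 = 0.
So n = (4 + 2646) / 10 = 2650/10 = 265.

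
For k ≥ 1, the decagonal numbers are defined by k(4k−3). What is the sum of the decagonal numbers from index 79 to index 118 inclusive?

Σ i(4i−3) = 4Σi² − 3Σi over i = 79..118.
Σi = 7021 − 3081 = 3940 and Σi² = 554659 − 161239 = 393420.
4·393420 − 3·3940 = 1561860.

1561860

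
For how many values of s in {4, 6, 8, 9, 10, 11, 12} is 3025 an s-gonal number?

s = 4: P(4, 55) = 3025. ✓
s = 6: P(6, 39) = 3003 and P(6, 40) = 3160; 3025 is not s-gonal.
s = 8: P(8, 32) = 3008 and P(8, 33) = 3201; 3025 is not s-gonal.
s = 9: P(9, 29) = 2871 and P(9, 30) = 3075; 3025 is not s-gonal.
s = 10: P(10, 27) = 2835 and P(10, 28) = 3052; 3025 is not s-gonal.
s = 11: P(11, 26) = 2951 and P(11, 27) = 3186; 3025 is not s-gonal.
s = 12: P(12, 25) = 3025. ✓
Hits: s ∈ {4, 12} → 2.

2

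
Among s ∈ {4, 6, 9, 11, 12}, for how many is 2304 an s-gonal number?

1

s = 4: P(4, 48) = 2304. ✓
s = 6: P(6, 34) = 2278 and P(6, 35) = 2415; 2304 is not s-gonal.
s = 9: P(9, 26) = 2301 and P(9, 27) = 2484; 2304 is not s-gonal.
s = 11: P(11, 23) = 2300 and P(11, 24) = 2508; 2304 is not s-gonal.
s = 12: P(12, 21) = 2121 and P(12, 22) = 2332; 2304 is not s-gonal.
Hits: s ∈ {4} → 1.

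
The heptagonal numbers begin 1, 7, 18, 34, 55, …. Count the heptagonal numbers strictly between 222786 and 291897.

43

The n-th heptagonal number is n(5n−3)/2.
Smallest index with value > 222786: n = 299 (giving 223054).
Largest index with value < 291897: n = 341 (giving 290191).
Indices 299 through 341: 43 terms.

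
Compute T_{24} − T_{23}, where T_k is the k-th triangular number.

Consecutive triangular numbers differ by n: T_{24} − T_{23} = 24.

24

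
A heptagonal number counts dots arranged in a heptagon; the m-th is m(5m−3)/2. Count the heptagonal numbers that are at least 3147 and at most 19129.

52

The n-th heptagonal number is n(5n−3)/2.
Smallest index with value ≥ 3147: n = 36 (giving 3186).
Largest index with value ≤ 19129: n = 87 (giving 18792).
Indices 36 through 87: 52 terms.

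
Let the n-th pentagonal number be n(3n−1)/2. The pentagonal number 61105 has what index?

202

Set n(3n−1)/2 = 61105, giving 3n² − n − 122210 = 0.
So n = (1 + 1211) / 6 = 1212/6 = 202.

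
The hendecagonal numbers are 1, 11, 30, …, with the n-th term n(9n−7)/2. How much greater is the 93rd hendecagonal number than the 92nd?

Consecutive hendecagonal numbers differ by 9n − 8: here 9·93 − 8 = 829.

829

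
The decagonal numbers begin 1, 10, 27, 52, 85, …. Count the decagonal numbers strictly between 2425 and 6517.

The n-th decagonal number is n(4n−3).
Smallest index with value > 2425: n = 26 (giving 2626).
Largest index with value < 6517: n = 40 (giving 6280).
Indices 26 through 40: 15 terms.

15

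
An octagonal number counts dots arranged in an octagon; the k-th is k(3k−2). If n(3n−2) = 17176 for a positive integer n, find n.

76

Set n(3n−2) = 17176, giving 3n² − 2n − 17176 = 0.
The discriminant is 4 + 12·17176 = 206116, and √206116 = 454.
So n = (2 + 454) / 6 = 456/6 = 76.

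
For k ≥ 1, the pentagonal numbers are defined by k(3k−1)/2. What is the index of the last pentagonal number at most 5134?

58

Solve n(3n−1)/2 ≤ 5134 for integer n.
n = 58 gives 5017 ≤ 5134, while n = 59 gives 5192 > 5134; so the answer is index 58.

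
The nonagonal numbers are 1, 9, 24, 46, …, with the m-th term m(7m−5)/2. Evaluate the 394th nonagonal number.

394·(7·394 − 5)/2 = 394·2753/2 = 542341.

542341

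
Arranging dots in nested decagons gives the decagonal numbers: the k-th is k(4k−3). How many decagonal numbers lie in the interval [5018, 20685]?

The n-th decagonal number is n(4n−3).
Smallest index with value ≥ 5018: n = 36 (giving 5076).
Largest index with value ≤ 20685: n = 72 (giving 20520).
Indices 36 through 72: 37 terms.

37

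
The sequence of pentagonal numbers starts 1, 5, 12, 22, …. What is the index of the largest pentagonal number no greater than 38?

Solve n(3n−1)/2 ≤ 38 for integer n.
n = 5 gives 35 ≤ 38, while n = 6 gives 51 > 38; so the answer is index 5.

5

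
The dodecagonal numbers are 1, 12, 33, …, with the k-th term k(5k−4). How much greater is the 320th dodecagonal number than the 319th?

3191

Consecutive dodecagonal numbers differ by 10n − 9: here 10·320 − 9 = 3191.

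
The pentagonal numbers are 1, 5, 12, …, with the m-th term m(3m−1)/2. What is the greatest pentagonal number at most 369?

Solve n(3n−1)/2 ≤ 369 for integer n.
n = 15 gives 330 ≤ 369, while n = 16 gives 376 > 369; so the answer is 330.

330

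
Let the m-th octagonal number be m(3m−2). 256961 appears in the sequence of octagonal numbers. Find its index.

293

Set n(3n−2) = 256961, giving 3n² − 2n − 256961 = 0.
The discriminant is 4 + 12·256961 = 3083536, and √3083536 = 1756.
So n = (2 + 1756) / 6 = 1758/6 = 293.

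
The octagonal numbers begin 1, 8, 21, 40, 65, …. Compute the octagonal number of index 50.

7400

The 50th octagonal number is n(3n−2) with n = 50.
50·(3·50 − 2) = 50·148 = 7400.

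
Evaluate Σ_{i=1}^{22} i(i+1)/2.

2024

Σ i(i+1)/2 = (Σi² + Σi) / 2 over i = 1..22.
Σi = 253 and Σi² = 3795.
(1·3795 + 1·253) / 2 = 4048/2 = 2024.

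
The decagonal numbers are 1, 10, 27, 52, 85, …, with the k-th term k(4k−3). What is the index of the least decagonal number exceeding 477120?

346

Solve n(4n−3) > 477120 for integer n.
The largest n with value ≤ 477120 is 345 (since 475065 ≤ 477120 < 477826), so the first above is n = 346, value 477826.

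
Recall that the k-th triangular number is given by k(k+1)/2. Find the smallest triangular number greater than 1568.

1596

Solve n(n+1)/2 > 1568 for integer n.
The largest n with value ≤ 1568 is 55 (since 1540 ≤ 1568 < 1596), so the first above is n = 56, value 1596.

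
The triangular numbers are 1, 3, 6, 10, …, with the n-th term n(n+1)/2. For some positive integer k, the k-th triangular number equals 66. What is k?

Set n(n+1)/2 = 66, giving n² + n − 132 = 0.
So n = (-1 + 23) / 2 = 22/2 = 11.
Check: 11·12/2 = 66. ✓

11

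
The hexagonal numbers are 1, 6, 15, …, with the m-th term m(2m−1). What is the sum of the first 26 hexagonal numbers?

12051

Σ i(2i−1) = 2Σi² − Σi over i = 1..26.
Σi = 351 and Σi² = 6201.
2·6201 − 1·351 = 12051.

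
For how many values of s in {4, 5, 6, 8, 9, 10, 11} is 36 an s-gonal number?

s = 4: P(4, 6) = 36. ✓
s = 5: P(5, 5) = 35 and P(5, 6) = 51; 36 is not s-gonal.
s = 6: P(6, 4) = 28 and P(6, 5) = 45; 36 is not s-gonal.
s = 8: P(8, 3) = 21 and P(8, 4) = 40; 36 is not s-gonal.
s = 9: P(9, 3) = 24 and P(9, 4) = 46; 36 is not s-gonal.
s = 10: P(10, 3) = 27 and P(10, 4) = 52; 36 is not s-gonal.
s = 11: P(11, 3) = 30 and P(11, 4) = 58; 36 is not s-gonal.
Hits: s ∈ {4} → 1.

1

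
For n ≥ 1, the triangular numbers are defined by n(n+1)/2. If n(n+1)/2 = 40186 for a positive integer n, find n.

Set n(n+1)/2 = 40186, giving n² + n − 80372 = 0.
So n = (-1 + 567) / 2 = 566/2 = 283.

283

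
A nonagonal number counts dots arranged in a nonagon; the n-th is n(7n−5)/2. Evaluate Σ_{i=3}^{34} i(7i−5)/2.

Σ i(7i−5)/2 = (7Σi² − 5Σi) / 2 over i = 3..34.
Σi = 595 − 3 = 592 and Σi² = 13685 − 5 = 13680.
(7·13680 − 5·592) / 2 = 92800/2 = 46400.

46400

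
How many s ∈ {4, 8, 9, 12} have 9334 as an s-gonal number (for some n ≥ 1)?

1

s = 4: P(4, 96) = 9216 and P(4, 97) = 9409; 9334 is not s-gonal.
s = 8: P(8, 56) = 9296 and P(8, 57) = 9633; 9334 is not s-gonal.
s = 9: P(9, 52) = 9334. ✓
s = 12: P(12, 43) = 9073 and P(12, 44) = 9504; 9334 is not s-gonal.
Hits: s ∈ {9} → 1.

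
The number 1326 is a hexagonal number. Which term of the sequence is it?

26

Set n(2n−1) = 1326, giving 2n² − n − 1326 = 0.
The discriminant is 1 + 8·1326 = 10609, and √10609 = 103.
So n = (1 + 103) / 4 = 104/4 = 26.
Check: 26·(2·26 − 1) = 1326. ✓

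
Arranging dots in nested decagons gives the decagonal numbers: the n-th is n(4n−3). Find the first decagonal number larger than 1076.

1105

Solve n(4n−3) > 1076 for integer n.
The largest n with value ≤ 1076 is 16 (since 976 ≤ 1076 < 1105), so the first above is n = 17, value 1105.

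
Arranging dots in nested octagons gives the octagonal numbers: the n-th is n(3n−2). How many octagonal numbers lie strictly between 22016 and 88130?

The n-th octagonal number is n(3n−2).
Smallest index with value > 22016: n = 87 (giving 22533).
Largest index with value < 88130: n = 171 (giving 87381).
Indices 87 through 171: 85 terms.

85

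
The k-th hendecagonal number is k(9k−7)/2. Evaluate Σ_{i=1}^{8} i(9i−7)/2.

792

Σ i(9i−7)/2 = (9Σi² − 7Σi) / 2 over i = 1..8.
Σi = 36 and Σi² = 204.
(9·204 − 7·36) / 2 = 1584/2 = 792.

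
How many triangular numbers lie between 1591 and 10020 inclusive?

The n-th triangular number is n(n+1)/2.
Smallest index with value ≥ 1591: n = 56 (giving 1596).
Largest index with value ≤ 10020: n = 141 (giving 10011).
Indices 56 through 141: 86 terms.

86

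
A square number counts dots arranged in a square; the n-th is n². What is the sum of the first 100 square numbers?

338350

Σ_{i=1}^{100} i² = 100·101·201/6 = 338350.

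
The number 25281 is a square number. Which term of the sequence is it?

We need n² = 25281, so n = √25281 = 159.
Check: 159² = 25281. ✓

159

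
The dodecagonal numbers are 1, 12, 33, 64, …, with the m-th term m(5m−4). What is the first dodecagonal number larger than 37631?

38368

Solve n(5n−4) > 37631 for integer n.
The largest n with value ≤ 37631 is 87 (since 37497 ≤ 37631 < 38368), so the first above is n = 88, value 38368.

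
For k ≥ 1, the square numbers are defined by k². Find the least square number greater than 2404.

2500

Solve n² > 2404 for integer n.
The largest n with value ≤ 2404 is 49 (since 2401 ≤ 2404 < 2500), so the first above is n = 50, value 2500.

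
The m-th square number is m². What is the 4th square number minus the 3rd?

n² − (n−1)² = 2n − 1, so 4² − 3² = 2·4 − 1 = 7.

7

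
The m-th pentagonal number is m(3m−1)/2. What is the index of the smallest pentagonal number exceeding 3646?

50

Solve n(3n−1)/2 > 3646 for integer n.
The largest n with value ≤ 3646 is 49 (since 3577 ≤ 3646 < 3725), so the first above is n = 50, value 3725.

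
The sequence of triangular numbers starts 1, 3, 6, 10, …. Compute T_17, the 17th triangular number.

153

The 17th triangular number is n(n+1)/2 with n = 17.
17·18/2 = 306/2 = 153.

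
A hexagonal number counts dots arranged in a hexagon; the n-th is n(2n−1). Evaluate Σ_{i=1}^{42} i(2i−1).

50267

Σ i(2i−1) = 2Σi² − Σi over i = 1..42.
Σi = 903 and Σi² = 25585.
2·25585 − 1·903 = 50267.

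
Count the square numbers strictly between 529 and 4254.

42

The n-th square number is n².
Smallest index with value > 529: n = 24 (giving 576).
Largest index with value < 4254: n = 65 (giving 4225).
Indices 24 through 65: 42 terms.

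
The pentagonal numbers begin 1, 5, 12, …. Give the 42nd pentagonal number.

2625

The 42nd pentagonal number is n(3n−1)/2 with n = 42.
42·(3·42 − 1)/2 = 42·125/2 = 2625.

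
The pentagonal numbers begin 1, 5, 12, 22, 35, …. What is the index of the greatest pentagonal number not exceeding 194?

Solve n(3n−1)/2 ≤ 194 for integer n.
n = 11 gives 176 ≤ 194, while n = 12 gives 210 > 194; so the answer is index 11.

11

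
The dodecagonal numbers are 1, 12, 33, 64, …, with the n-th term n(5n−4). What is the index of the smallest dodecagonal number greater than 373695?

274

Solve n(5n−4) > 373695 for integer n.
The largest n with value ≤ 373695 is 273 (since 371553 ≤ 373695 < 374284), so the first above is n = 274, value 374284.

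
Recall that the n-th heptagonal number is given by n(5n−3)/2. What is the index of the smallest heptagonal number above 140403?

Solve n(5n−3)/2 > 140403 for integer n.
The largest n with value ≤ 140403 is 237 (since 140067 ≤ 140403 < 141253), so the first above is n = 238, value 141253.

238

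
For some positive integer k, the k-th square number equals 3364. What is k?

58

We need n² = 3364, so n = √3364 = 58.
Check: 58² = 3364. ✓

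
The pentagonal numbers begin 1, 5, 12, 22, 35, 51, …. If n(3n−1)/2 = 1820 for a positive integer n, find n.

Set n(3n−1)/2 = 1820, giving 3n² − n − 3640 = 0.
The discriminant is 1 + 24·1820 = 43681, and √43681 = 209.
So n = (1 + 209) / 6 = 210/6 = 35.

35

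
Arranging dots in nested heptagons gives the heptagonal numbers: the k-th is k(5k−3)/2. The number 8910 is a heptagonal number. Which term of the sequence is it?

60

Set n(5n−3)/2 = 8910, giving 5n² − 3n − 17820 = 0.
The discriminant is 9 + 40·8910 = 356409, and √356409 = 597.
So n = (3 + 597) / 10 = 600/10 = 60.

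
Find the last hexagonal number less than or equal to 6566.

6441

Solve n(2n−1) ≤ 6566 for integer n.
n = 57 gives 6441 ≤ 6566, while n = 58 gives 6670 > 6566; so the answer is 6441.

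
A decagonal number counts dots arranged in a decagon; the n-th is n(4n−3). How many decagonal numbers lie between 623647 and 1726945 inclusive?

The n-th decagonal number is n(4n−3).
Smallest index with value ≥ 623647: n = 396 (giving 626076).
Largest index with value ≤ 1726945: n = 657 (giving 1724625).
Indices 396 through 657: 262 terms.

262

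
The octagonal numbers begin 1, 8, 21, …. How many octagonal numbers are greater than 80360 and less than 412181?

The n-th octagonal number is n(3n−2).
Smallest index with value > 80360: n = 165 (giving 81345).
Largest index with value < 412181: n = 370 (giving 409960).
Indices 165 through 370: 206 terms.

206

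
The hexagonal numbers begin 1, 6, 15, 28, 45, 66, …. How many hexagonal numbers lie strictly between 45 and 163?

4

The n-th hexagonal number is n(2n−1).
Smallest index with value > 45: n = 6 (giving 66).
Largest index with value < 163: n = 9 (giving 153).
Indices 6 through 9: 4 terms.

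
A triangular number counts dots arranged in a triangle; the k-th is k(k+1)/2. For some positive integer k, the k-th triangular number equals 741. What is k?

38

Set n(n+1)/2 = 741, giving n² + n − 1482 = 0.
The discriminant is 1 + 8·741 = 5929, and √5929 = 77.
So n = (-1 + 77) / 2 = 76/2 = 38.
Check: 38·39/2 = 741. ✓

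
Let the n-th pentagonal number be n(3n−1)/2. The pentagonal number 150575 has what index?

Set n(3n−1)/2 = 150575, giving 3n² − n − 301150 = 0.
The discriminant is 1 + 24·150575 = 3613801, and √3613801 = 1901.
So n = (1 + 1901) / 6 = 1902/6 = 317.

317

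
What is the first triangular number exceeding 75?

Solve n(n+1)/2 > 75 for integer n.
The largest n with value ≤ 75 is 11 (since 66 ≤ 75 < 78), so the first above is n = 12, value 78.

78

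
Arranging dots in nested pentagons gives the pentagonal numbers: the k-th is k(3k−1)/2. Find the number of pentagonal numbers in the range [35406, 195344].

208

The n-th pentagonal number is n(3n−1)/2.
Smallest index with value ≥ 35406: n = 154 (giving 35497).
Largest index with value ≤ 195344: n = 361 (giving 195301).
Indices 154 through 361: 208 terms.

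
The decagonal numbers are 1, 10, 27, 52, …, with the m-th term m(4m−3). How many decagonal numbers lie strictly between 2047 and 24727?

55

The n-th decagonal number is n(4n−3).
Smallest index with value > 2047: n = 24 (giving 2232).
Largest index with value < 24727: n = 78 (giving 24102).
Indices 24 through 78: 55 terms.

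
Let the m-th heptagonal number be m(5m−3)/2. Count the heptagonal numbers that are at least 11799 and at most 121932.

153

The n-th heptagonal number is n(5n−3)/2.
Smallest index with value ≥ 11799: n = 69 (giving 11799).
Largest index with value ≤ 121932: n = 221 (giving 121771).
Indices 69 through 221: 153 terms.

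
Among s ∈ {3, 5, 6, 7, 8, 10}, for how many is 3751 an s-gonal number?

s = 3: P(3, 86) = 3741 and P(3, 87) = 3828; 3751 is not s-gonal.
s = 5: P(5, 50) = 3725 and P(5, 51) = 3876; 3751 is not s-gonal.
s = 6: P(6, 43) = 3655 and P(6, 44) = 3828; 3751 is not s-gonal.
s = 7: P(7, 39) = 3744 and P(7, 40) = 3940; 3751 is not s-gonal.
s = 8: P(8, 35) = 3605 and P(8, 36) = 3816; 3751 is not s-gonal.
s = 10: P(10, 31) = 3751. ✓
Hits: s ∈ {10} → 1.

1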